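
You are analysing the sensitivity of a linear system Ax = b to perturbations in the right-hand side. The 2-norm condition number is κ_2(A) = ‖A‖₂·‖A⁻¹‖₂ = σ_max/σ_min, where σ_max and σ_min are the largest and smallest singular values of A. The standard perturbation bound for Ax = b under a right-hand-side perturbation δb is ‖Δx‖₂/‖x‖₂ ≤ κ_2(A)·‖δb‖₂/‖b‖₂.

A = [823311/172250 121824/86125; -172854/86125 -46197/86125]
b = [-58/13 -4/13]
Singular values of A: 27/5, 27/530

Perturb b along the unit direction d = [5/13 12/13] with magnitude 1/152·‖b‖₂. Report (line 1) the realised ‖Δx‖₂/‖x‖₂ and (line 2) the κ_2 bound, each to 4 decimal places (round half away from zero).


0.0147
0.6974

from the listed singular values, σ₁ = 27/5, σ_n = 27/530
κ_2(A) = (27/5) / (27/530) = 106.0000
perturbation bound = 106.0000·1/152 = 0.6974
solve Ax = b  →  x = [10.2815 -37.8963]
2-norm of b is 4.4721; of x, 39.2662
δb = ε·‖b‖·d = [0.0113 0.0272]; solving A·Δx = δb gives ‖Δx‖ = 0.5775
dividing the unrounded norms, ‖Δx‖/‖x‖ = 0.0147
so the bound overstates the realised error by a factor of ≈ 47.4131 (computed from the unrounded values)


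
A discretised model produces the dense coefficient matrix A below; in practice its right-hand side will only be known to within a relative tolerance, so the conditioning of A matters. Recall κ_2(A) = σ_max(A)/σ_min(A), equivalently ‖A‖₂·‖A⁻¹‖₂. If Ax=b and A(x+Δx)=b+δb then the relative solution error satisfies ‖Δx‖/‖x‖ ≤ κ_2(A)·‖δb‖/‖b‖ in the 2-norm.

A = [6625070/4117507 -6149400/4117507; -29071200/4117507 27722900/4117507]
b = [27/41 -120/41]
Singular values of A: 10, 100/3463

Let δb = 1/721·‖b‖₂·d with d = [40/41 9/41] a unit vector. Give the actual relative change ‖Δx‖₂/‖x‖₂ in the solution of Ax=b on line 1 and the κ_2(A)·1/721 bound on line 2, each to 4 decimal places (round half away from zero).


from the listed singular values, σ₁ = 10, σ_n = 100/3463
κ_2(A) = 10 / (100/3463) = 346.3000
perturbation bound = 346.3000·1/721 = 0.4803
solve Ax = b  →  x = [0.2172 -0.2069]
‖b‖₂ = 3.0000 and ‖x‖₂ = 0.3000
δb = ε·‖b‖·d = [0.0041 0.0009]; solving A·Δx = δb gives ‖Δx‖ = 0.1441
dividing the unrounded norms, ‖Δx‖/‖x‖ = 0.4803
tightness: 0.4803 against a bound of 0.4803; the bound is attained (ratio 1)

0.4803
0.4803


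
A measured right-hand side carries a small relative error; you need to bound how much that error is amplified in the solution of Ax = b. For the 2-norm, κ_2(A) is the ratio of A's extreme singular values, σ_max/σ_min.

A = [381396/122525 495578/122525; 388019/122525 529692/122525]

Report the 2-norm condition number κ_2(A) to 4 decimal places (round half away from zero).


84.5000

form AᵀA = [351987697/17850625 469134396/17850625; 469134396/17850625 625649428/17850625] with trace 7821097/142805 and determinant 7496644/17850625
λ_max, λ_min = (7821097/142805 ± √1528382510488089/509831700625)/2 = 1369/25, 5476/714025
so κ_2 = √((1369/25) / (5476/714025)) = 84.5000


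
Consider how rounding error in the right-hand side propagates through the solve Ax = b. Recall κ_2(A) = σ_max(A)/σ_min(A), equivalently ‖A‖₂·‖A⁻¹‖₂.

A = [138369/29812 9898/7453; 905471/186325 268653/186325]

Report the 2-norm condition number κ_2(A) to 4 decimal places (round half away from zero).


205.6000

AᵀA = [29826731641/660490000 1087405011/82561250; 1087405011/82561250 158627749/41280625]; tr = 51783641/1056784, det = 60025/1056784
char-poly roots: 49 and 1225/1056784
σ_max=√49=7, σ_min=√(1225/1056784)=(35/1028) → κ = 205.6000


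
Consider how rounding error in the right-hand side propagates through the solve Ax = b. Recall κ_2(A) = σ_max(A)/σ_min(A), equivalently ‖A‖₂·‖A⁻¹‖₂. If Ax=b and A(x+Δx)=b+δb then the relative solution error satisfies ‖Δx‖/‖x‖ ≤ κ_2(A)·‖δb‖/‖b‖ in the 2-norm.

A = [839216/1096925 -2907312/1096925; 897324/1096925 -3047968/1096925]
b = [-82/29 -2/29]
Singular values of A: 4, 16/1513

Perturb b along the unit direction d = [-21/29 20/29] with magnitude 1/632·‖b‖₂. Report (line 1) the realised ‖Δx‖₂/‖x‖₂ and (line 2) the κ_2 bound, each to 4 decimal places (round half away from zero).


0.0022
0.5985

σ_max = 4, σ_min = 16/1513
κ_2(A) = 4 / (16/1513) = 378.2500
perturbation bound = 378.2500·1/632 = 0.5985
solve Ax = b  →  x = [181.4200 53.4350]
‖b‖₂ = 2.8284 and ‖x‖₂ = 189.1257
re-solving with b+δb shifts x by Δx of norm 0.4232
realised ‖Δx‖/‖x‖ = 0.0022
realised/bound (from unrounded values) ≈ 0.0037


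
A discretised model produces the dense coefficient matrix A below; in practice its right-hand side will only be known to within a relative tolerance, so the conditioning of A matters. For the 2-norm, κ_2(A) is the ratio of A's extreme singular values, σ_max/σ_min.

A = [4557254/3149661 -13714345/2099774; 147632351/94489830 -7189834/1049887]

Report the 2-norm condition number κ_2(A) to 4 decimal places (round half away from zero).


317.8800

form AᵀA = [48141520428361/10616323392900 -1188435434512/58979574405; -1188435434512/58979574405 469510238489/5242628836] with trace 297114739253/3157740450 and determinant 88529281/1010476944
char-poly roots: 9409/100 and 235225/252619236
κ_2(A) = √(λ_max/λ_min) = √((9409/100) / (235225/252619236)) = 317.8800


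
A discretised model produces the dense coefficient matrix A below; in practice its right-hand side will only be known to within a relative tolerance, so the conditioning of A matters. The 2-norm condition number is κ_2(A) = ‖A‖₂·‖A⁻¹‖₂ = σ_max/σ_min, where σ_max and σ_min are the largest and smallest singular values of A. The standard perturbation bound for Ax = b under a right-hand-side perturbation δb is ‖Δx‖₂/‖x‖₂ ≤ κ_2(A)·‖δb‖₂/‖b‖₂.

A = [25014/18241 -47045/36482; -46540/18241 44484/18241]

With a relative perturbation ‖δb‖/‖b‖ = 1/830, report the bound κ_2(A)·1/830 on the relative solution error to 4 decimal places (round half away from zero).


M = AᵀA = [9659764/1151329 -9199575/1151329; -9199575/1151329 35046841/4605316]. tr(M)=87617/5476, det(M)=4/1369
solving λ² − 87617/5476·λ + 4/1369 = 0 gives λ = 16, 1/5476
so κ_2 = √(16 / (1/5476)) = 296.0000
perturbation bound = 296.0000·1/830 = 0.3566

0.3566


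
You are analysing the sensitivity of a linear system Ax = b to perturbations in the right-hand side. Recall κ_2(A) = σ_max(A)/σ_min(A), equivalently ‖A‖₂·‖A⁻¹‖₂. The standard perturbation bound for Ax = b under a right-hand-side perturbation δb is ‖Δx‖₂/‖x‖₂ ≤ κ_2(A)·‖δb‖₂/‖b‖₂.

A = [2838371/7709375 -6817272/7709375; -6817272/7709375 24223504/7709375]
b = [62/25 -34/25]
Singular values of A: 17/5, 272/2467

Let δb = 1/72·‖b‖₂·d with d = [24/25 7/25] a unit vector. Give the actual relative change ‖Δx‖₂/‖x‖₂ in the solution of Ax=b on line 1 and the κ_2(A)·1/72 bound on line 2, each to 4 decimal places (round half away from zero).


0.0196
0.4283

from the listed singular values, σ₁ = 17/5, σ_n = 272/2467
κ_2(A) = (17/5) / (272/2467) = 30.8375
worst-case relative error ≤ 30.8375 × 1/72 = 0.4283
solve Ax = b  →  x = [17.5788 4.5144]
‖b‖₂ = 2.8284 and ‖x‖₂ = 18.1492
with δb = [0.0377 0.0110], A·Δx = δb → ‖Δx‖ = 0.3563
realised ‖Δx‖/‖x‖ = 0.0196
tightness: 0.0196 against a bound of 0.4283 (unrounded ratio ≈ 0.0458)


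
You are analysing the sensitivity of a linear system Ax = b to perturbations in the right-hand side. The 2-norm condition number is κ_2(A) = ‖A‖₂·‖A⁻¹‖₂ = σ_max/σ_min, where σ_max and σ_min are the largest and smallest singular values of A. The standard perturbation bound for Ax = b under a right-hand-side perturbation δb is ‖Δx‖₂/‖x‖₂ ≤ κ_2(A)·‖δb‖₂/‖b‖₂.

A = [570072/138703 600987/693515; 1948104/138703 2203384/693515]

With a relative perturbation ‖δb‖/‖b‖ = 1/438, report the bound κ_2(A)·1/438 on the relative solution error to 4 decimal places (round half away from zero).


AᵀA = [4120091280000/19238522209 927005409000/19238522209; 927005409000/19238522209 208643457025/19238522209]; tr = 2575095025/11444689, det = 9000000/11444689
eigenvalues of AᵀA: λ = (tr ± √(tr²−4·det))/2 = 225, 40000/11444689
κ_2(A) = √(λ_max/λ_min) = √(225 / (40000/11444689)) = 253.7250
perturbation bound = 253.7250·1/438 = 0.5793

0.5793


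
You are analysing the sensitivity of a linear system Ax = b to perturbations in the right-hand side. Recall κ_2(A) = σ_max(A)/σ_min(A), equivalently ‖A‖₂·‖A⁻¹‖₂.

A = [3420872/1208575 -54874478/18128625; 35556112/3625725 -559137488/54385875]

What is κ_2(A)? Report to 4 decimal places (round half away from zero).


AᵀA = [2191293420352/21033410841 -34512355575152/315501162615; -34512355575152/315501162615 543576968814244/4732517439225]; tr = 1232601650884/5627250225, det = 1919140864/5627250225
eigenvalues of AᵀA: λ = (tr ± √(tr²−4·det))/2 = 5476/25, 350464/225090009
so κ_2 = √((5476/25) / (350464/225090009)) = 375.0750

375.0750


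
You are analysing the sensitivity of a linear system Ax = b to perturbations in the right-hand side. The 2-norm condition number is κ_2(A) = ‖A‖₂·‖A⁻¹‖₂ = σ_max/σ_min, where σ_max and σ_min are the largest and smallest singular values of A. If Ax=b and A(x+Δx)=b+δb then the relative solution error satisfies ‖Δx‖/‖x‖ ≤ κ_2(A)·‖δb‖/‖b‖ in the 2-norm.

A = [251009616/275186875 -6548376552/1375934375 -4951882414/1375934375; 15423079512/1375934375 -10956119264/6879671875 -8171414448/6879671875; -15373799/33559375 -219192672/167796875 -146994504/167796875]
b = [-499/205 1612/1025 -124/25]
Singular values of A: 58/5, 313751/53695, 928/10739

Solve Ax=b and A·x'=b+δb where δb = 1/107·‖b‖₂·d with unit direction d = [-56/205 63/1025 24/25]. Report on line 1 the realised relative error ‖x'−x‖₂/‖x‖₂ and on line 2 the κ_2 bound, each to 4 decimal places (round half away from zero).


0.0134
1.2546

σ_max = 58/5, σ_min = 928/10739
κ_2(A) = (58/5) / (928/10739) = 134.2375
worst-case relative error ≤ 134.2375 × 1/107 = 1.2546
solve Ax = b  →  x = [0.2744 28.2797 -36.6512]
‖b‖ = 5.7446, ‖x‖ = 46.2939
with δb = [-0.0147 0.0033 0.0515], A·Δx = δb → ‖Δx‖ = 0.6213
realised ‖Δx‖/‖x‖ = 0.0134
realised/bound (from unrounded values) ≈ 0.0107


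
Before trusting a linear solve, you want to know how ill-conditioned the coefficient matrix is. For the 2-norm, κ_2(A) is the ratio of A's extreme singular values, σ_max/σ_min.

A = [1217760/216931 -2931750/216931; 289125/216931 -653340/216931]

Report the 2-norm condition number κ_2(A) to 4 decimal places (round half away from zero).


203.5000

form AᵀA = [931905225/27994681 -2236207500/27994681; -2236207500/27994681 5367050100/27994681] with trace 37271925/165649 and determinant 202500/165649
eigenvalues of AᵀA: λ = (tr ± √(tr²−4·det))/2 = 225, 900/165649
so κ_2 = √(225 / (900/165649)) = 203.5000


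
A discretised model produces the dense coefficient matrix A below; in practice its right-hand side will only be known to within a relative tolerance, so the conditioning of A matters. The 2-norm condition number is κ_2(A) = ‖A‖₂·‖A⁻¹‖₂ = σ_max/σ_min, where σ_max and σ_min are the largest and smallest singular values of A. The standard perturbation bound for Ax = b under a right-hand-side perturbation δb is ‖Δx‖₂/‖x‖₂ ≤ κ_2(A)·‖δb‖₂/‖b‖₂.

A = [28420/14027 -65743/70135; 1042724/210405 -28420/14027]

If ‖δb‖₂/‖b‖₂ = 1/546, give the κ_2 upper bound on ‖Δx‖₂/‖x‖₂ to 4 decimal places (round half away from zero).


AᵀA = [7508905504/261954225 -41703508/3492723; -41703508/3492723 145056521/29106025]; tr = 52156297/1550025, det = 11316496/38750625
eigenvalues of AᵀA: λ = (tr ± √(tr²−4·det))/2 = 841/25, 13456/1550025
κ_2(A) = √(λ_max/λ_min) = √((841/25) / (13456/1550025)) = 62.2500
perturbation bound = 62.2500·1/546 = 0.1140

0.1140


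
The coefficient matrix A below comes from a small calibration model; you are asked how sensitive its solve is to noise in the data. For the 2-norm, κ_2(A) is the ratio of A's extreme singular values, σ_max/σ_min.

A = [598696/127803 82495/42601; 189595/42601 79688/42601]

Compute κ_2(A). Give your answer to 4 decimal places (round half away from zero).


339.0000

form AᵀA = [4798129/114921 666400/38307; 666400/38307 92561/12769] with trace 5631178/114921 and determinant 2401/114921
eigenvalues of AᵀA: λ = (tr ± √(tr²−4·det))/2 = 49, 49/114921
σ_max=√49=7, σ_min=√(49/114921)=(7/339) → κ = 339.0000


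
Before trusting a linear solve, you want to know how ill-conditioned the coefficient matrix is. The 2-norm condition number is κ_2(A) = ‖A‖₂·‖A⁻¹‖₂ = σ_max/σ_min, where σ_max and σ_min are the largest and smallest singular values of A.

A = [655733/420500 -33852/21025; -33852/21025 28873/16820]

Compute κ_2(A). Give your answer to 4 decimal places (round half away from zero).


form AᵀA = [1056324529/210250000 -13862394/2628125; -13862394/2628125 46583329/8410000] with trace 1320397/125000 and determinant 28561/4000000
λ_max, λ_min = (1320397/125000 ± √108937623249/976562500)/2 = 169/16, 169/250000
σ_max=√(169/16)=(13/4), σ_min=√(169/250000)=(13/500) → κ = 125.0000

125.0000


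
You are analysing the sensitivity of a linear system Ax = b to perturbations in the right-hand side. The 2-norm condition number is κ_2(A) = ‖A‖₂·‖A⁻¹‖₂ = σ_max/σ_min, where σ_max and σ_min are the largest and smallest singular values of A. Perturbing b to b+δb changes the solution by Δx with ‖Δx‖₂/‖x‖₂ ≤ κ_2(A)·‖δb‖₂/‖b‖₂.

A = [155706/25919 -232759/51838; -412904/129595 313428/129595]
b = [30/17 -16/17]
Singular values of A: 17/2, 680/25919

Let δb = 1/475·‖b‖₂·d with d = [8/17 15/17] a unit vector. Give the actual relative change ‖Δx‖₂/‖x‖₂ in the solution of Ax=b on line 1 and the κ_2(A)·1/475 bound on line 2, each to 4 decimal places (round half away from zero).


0.6821
0.6821

σ_max = 17/2, σ_min = 680/25919
condition number: (17/2) ÷ (680/25919) = 323.9875
worst-case relative error ≤ 323.9875 × 1/475 = 0.6821
solve Ax = b  →  x = [0.1882 -0.1412]
‖b‖₂ = 2.0000 and ‖x‖₂ = 0.2353
re-solving with b+δb shifts x by Δx of norm 0.1605
realised ‖Δx‖/‖x‖ = 0.6821
tightness: 0.6821 against a bound of 0.6821; the bound is attained (ratio 1)


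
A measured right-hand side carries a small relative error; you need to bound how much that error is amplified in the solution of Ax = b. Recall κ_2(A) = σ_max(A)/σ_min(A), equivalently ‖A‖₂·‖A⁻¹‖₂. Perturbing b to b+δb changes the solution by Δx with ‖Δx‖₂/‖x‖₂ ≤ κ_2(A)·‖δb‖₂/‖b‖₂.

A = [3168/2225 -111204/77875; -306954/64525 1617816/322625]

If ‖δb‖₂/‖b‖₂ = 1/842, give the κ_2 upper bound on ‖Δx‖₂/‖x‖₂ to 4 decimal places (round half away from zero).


form AᵀA = [164257956/6661561 -6035912208/233154635; -6035912208/233154635 221838696144/8160412225] with trace 503037684/9703225 and determinant 46656/388129
char-poly roots: 1296/25 and 900/388129
σ_max=√(1296/25)=(36/5), σ_min=√(900/388129)=(30/623) → κ = 149.5200
perturbation bound = 149.5200·1/842 = 0.1776

0.1776


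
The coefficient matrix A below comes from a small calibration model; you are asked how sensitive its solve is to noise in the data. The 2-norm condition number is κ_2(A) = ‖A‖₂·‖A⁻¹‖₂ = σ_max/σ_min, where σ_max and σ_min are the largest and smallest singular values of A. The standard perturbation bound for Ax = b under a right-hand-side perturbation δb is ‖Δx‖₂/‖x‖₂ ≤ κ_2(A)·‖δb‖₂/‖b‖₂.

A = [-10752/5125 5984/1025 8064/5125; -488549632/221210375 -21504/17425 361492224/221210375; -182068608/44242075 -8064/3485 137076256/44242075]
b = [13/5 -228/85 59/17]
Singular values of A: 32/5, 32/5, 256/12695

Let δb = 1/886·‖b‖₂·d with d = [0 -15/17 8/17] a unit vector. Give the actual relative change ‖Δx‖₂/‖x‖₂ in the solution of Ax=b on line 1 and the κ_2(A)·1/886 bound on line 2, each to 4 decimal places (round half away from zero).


0.0014
0.3582

σ_max = 32/5, σ_min = 256/12695
κ = σ_max/σ_min = (32/5)/(256/12695) = 317.3750
κ_2(A)·‖δb‖/‖b‖ = 0.3582
solve Ax = b  →  x = [118.6772 0.2553 158.9413]
2-norm of b is 5.0990; of x, 198.3600
with δb = [0.0000 -0.0051 0.0027], A·Δx = δb → ‖Δx‖ = 0.2854
relative error = 0.0014
so the bound overstates the realised error by a factor of ≈ 248.9702 (computed from the unrounded values)


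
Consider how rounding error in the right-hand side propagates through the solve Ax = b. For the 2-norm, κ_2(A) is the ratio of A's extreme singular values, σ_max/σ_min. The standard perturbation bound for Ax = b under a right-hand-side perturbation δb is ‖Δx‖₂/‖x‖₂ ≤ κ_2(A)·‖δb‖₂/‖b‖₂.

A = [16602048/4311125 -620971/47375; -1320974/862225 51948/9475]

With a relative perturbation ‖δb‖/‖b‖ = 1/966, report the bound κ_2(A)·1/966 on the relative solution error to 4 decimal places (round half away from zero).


AᵀA = [1889066896516/109975140625 -924995329416/15710734375; -924995329416/15710734375 453069850441/2244390625]; tr = 38543183309/175960225, det = 7496644/7038409
λ_max, λ_min = (38543183309/175960225 ± √1485445068474677699481/30962000782050625)/2 = 5476/25, 34225/7038409
so κ_2 = √((5476/25) / (34225/7038409)) = 212.2400
worst-case relative error ≤ 212.2400 × 1/966 = 0.2197

0.2197


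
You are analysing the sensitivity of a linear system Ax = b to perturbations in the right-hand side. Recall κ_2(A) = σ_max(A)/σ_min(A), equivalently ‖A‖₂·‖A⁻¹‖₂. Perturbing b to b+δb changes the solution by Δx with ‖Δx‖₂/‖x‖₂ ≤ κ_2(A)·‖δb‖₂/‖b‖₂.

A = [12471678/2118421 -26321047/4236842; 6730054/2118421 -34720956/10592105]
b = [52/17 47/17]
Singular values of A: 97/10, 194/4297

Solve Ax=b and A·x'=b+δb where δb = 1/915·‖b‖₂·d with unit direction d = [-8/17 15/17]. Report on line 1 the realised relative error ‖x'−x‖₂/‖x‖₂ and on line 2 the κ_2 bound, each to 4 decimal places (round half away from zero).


0.0045
0.2348

largest singular value 97/10, smallest 194/4297
κ = σ_max/σ_min = (97/10)/(194/4297) = 214.8500
κ_2(A)·‖δb‖/‖b‖ = 0.2348
solve Ax = b  →  x = [16.3237 14.9769]
2-norm of b is 4.1231; of x, 22.1533
re-solving with b+δb shifts x by Δx of norm 0.0998
relative error = 0.0045
realised/bound (from unrounded values) ≈ 0.0192


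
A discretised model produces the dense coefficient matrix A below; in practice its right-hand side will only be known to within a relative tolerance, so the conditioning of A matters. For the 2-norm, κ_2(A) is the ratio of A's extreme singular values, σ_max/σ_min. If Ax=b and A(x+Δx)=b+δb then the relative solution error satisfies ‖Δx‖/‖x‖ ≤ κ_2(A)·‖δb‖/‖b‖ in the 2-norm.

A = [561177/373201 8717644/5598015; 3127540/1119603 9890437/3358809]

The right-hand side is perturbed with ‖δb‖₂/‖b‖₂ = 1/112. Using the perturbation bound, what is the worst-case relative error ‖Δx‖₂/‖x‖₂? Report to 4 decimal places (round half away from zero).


2.4332

form AᵀA = [43653228649/4337407881 687518887328/65061118215; 687518887328/65061118215 10828700531041/975916773225] with trace 24554907226/1160424225 and determinant 279841/46416969
λ_max, λ_min = (24554907226/1160424225 ± √602910995449912192576/1346584381966850625)/2 = 529/25, 13225/46416969
κ_2(A) = √(λ_max/λ_min) = √((529/25) / (13225/46416969)) = 272.5200
worst-case relative error ≤ 272.5200 × 1/112 = 2.4332


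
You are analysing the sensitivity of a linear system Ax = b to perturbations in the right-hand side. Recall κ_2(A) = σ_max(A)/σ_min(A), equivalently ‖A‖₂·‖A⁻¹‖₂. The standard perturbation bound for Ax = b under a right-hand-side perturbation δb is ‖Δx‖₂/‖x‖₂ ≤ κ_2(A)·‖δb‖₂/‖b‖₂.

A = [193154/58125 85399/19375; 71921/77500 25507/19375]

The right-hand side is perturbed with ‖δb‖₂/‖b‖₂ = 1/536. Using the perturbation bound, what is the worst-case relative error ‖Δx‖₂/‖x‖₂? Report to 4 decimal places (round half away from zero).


AᵀA = [1029582649/86490000 114374561/7207500; 114374561/7207500 12709754/600625]; tr = 114391489/3459600, det = 279841/3459600
λ_max, λ_min = (114391489/3459600 ± √13081540203942721/11968832160000)/2 = 529/16, 529/216225
so κ_2 = √((529/16) / (529/216225)) = 116.2500
κ_2(A)·‖δb‖/‖b‖ = 0.2169

0.2169


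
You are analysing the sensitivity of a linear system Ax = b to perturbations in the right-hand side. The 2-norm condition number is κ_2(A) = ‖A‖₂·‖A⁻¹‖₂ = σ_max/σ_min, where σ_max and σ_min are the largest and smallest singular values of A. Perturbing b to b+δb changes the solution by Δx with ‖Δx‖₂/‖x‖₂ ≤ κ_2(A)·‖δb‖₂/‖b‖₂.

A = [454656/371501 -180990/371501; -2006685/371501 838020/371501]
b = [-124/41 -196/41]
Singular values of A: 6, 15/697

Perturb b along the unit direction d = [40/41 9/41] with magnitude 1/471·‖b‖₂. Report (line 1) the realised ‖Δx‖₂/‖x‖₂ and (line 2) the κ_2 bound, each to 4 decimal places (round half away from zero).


0.0030
0.5919

σ_max = 6, σ_min = 15/697
κ = σ_max/σ_min = 6/(15/697) = 278.8000
κ_2(A)·‖δb‖/‖b‖ = 0.5919
solve Ax = b  →  x = [-70.8718 -171.8256]
‖b‖ = 5.6569, ‖x‖ = 185.8679
re-solving with b+δb shifts x by Δx of norm 0.5581
dividing the unrounded norms, ‖Δx‖/‖x‖ = 0.0030
tightness: 0.0030 against a bound of 0.5919 (unrounded ratio ≈ 0.0051)


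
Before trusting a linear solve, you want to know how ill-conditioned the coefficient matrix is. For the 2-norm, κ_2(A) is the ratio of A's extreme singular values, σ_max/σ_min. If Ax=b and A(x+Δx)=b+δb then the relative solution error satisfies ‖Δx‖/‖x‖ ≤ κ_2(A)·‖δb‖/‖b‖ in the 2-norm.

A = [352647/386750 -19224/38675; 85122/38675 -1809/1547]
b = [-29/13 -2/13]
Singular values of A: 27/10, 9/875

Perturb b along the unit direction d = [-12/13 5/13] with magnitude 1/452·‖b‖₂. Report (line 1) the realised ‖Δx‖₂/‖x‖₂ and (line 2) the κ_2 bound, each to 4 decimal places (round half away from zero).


from the listed singular values, σ₁ = 27/10, σ_n = 9/875
condition number: (27/10) ÷ (9/875) = 262.5000
bound on ‖Δx‖/‖x‖: κ·ε = 262.5000·1/452 = 0.5808
solve Ax = b  →  x = [91.1765 171.7429]
‖b‖₂ = 2.2361 and ‖x‖₂ = 194.4448
δb = ε·‖b‖·d = [-0.0046 0.0019]; solving A·Δx = δb gives ‖Δx‖ = 0.4810
dividing the unrounded norms, ‖Δx‖/‖x‖ = 0.0025
so the bound overstates the realised error by a factor of ≈ 234.7876 (computed from the unrounded values)

0.0025
0.5808


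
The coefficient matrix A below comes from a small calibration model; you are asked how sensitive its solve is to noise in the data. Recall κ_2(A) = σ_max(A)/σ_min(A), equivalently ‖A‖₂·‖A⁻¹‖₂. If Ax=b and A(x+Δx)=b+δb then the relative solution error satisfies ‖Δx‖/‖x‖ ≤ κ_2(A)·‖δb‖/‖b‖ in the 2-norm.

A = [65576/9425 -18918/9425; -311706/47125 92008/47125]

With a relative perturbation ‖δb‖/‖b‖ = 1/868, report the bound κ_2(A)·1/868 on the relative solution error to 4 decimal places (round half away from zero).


0.3744

form AᵀA = [243360196/2640625 -70979328/2640625; -70979328/2640625 20704804/2640625] with trace 422504/4225 and determinant 16/169
λ_max, λ_min = (422504/4225 ± √178502870016/17850625)/2 = 100, 4/4225
κ_2(A) = √(λ_max/λ_min) = √(100 / (4/4225)) = 325.0000
perturbation bound = 325.0000·1/868 = 0.3744


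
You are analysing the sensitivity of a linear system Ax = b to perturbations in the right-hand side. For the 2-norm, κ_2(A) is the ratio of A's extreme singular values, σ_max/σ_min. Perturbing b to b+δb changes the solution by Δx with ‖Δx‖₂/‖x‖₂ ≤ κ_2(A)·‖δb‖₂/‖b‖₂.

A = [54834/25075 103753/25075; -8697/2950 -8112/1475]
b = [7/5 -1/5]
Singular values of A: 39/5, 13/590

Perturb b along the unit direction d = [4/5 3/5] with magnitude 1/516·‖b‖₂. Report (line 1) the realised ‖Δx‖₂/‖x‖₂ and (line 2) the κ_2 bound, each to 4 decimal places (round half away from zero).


σ_max = 39/5, σ_min = 13/590
κ = σ_max/σ_min = (39/5)/(13/590) = 354.0000
κ_2(A)·‖δb‖/‖b‖ = 0.6860
solve Ax = b  →  x = [-39.9849 21.4706]
2-norm of b is 1.4142; of x, 45.3848
Δx = A⁻¹·δb where δb = 1/516·1.4142·d; ‖Δx‖ = 0.1244
realised ‖Δx‖/‖x‖ = 0.0027
so the bound overstates the realised error by a factor of ≈ 250.3168 (computed from the unrounded values)

0.0027
0.6860


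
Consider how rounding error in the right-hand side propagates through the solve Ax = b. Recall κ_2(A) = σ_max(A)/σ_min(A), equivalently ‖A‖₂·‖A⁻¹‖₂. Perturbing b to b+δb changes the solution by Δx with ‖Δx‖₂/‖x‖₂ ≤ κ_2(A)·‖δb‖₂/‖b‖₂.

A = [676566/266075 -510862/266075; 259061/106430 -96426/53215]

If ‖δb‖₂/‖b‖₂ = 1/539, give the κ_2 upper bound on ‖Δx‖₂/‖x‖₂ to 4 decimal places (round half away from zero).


0.5447

form AᵀA = [4172153689/336722500 -782264637/84180625; -782264637/84180625 586717384/84180625] with trace 260760929/13468900 and determinant 14641/3367225
eigenvalues of AᵀA: λ = (tr ± √(tr²−4·det))/2 = 484/25, 121/538756
κ = σ_max/σ_min = (22/5)/(11/734) = 293.6000
bound on ‖Δx‖/‖x‖: κ·ε = 293.6000·1/539 = 0.5447


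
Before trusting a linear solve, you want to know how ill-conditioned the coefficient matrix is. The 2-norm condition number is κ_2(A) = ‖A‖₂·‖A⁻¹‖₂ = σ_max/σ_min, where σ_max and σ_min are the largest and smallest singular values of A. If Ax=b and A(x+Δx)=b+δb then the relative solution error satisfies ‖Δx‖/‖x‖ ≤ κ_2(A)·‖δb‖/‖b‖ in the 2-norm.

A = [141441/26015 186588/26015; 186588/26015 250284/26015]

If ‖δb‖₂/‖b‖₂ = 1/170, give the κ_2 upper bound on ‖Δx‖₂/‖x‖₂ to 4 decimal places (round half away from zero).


1.5303

M = AᵀA = [2192825529/27071209 2923647372/27071209; 2923647372/27071209 3898286496/27071209]. tr(M)=6091112025/27071209, det(M)=20250000/27071209
λ_max, λ_min = (6091112025/27071209 ± √37099452933170600625/732850356721681)/2 = 225, 90000/27071209
σ_max=√225=15, σ_min=√(90000/27071209)=(300/5203) → κ = 260.1500
perturbation bound = 260.1500·1/170 = 1.5303


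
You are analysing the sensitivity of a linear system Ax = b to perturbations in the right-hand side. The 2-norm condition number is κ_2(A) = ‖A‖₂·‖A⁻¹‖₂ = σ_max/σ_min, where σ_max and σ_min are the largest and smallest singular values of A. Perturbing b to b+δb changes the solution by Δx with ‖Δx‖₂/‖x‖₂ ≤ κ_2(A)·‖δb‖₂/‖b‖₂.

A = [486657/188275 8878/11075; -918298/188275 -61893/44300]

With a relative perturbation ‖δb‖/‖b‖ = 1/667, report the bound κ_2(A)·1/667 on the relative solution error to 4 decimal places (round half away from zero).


0.1660

AᵀA = [3737391877/122655625 2179952397/245311250; 2179952397/245311250 5091845593/1962490000]; tr = 103824185/3139984, det = 279841/3139984
char-poly roots: 529/16 and 529/196249
so κ_2 = √((529/16) / (529/196249)) = 110.7500
κ_2(A)·‖δb‖/‖b‖ = 0.1660


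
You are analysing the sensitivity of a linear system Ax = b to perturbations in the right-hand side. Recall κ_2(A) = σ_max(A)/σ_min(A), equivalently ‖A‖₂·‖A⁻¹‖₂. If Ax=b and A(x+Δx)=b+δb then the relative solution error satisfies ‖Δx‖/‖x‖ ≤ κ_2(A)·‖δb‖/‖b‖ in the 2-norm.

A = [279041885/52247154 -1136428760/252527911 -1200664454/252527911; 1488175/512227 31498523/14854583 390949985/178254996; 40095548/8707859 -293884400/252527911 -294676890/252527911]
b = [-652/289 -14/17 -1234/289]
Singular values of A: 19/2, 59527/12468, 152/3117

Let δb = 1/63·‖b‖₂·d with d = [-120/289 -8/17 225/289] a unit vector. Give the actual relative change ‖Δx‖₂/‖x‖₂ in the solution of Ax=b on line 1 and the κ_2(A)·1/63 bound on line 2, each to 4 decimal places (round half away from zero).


largest singular value 19/2, smallest 152/3117
κ_2(A) = (19/2) / (152/3117) = 194.8125
bound on ‖Δx‖/‖x‖: κ·ε = 194.8125·1/63 = 3.0923
solve Ax = b  →  x = [-0.5938 29.6902 -28.2943]
2-norm of b is 4.8990; of x, 41.0175
δb = ε·‖b‖·d = [-0.0323 -0.0366 0.0605]; solving A·Δx = δb gives ‖Δx‖ = 1.5946
realised ‖Δx‖/‖x‖ = 0.0389
tightness: 0.0389 against a bound of 3.0923 (unrounded ratio ≈ 0.0126)

0.0389
3.0923


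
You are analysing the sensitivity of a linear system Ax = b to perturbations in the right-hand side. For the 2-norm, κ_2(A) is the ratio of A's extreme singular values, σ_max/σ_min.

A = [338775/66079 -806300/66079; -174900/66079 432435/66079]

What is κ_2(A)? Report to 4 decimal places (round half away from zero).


AᵀA = [502970625/15108769 -1206876000/15108769; -1206876000/15108769 2896608025/15108769]; tr = 20115850/89401, det = 140625/89401
solving λ² − 20115850/89401·λ + 140625/89401 = 0 gives λ = 225, 625/89401
κ_2(A) = √(λ_max/λ_min) = √(225 / (625/89401)) = 179.4000

179.4000


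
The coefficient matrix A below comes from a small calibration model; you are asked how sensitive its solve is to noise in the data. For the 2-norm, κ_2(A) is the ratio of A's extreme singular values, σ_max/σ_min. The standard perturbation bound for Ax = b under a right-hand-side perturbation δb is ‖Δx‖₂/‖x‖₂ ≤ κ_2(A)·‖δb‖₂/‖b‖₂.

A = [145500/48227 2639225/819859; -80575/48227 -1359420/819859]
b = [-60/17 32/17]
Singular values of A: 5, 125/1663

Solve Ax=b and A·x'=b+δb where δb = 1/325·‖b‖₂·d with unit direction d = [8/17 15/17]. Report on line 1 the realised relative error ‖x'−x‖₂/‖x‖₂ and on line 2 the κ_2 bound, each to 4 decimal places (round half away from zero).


0.2047
0.2047

largest singular value 5, smallest 125/1663
condition number: 5 ÷ (125/1663) = 66.5200
worst-case relative error ≤ 66.5200 × 1/325 = 0.2047
solve Ax = b  →  x = [-0.5517 -0.5793]
‖b‖ = 4.0000, ‖x‖ = 0.8000
re-solving with b+δb shifts x by Δx of norm 0.1637
relative error = 0.2047
so the bound is sharp here: realised error equals the bound


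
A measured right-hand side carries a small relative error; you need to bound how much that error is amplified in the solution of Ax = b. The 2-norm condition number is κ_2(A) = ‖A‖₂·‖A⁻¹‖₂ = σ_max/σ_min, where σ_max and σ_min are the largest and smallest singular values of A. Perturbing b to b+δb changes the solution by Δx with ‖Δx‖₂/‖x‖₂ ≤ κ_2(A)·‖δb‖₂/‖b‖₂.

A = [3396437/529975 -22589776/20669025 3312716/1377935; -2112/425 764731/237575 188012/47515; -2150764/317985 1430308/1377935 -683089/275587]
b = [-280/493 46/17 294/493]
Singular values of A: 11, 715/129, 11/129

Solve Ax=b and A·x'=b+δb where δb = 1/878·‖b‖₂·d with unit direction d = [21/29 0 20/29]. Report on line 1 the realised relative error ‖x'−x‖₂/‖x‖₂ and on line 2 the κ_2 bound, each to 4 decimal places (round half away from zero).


largest singular value 11, smallest 11/129
condition number: 11 ÷ (11/129) = 129.0000
worst-case relative error ≤ 129.0000 × 1/878 = 0.1469
solve Ax = b  →  x = [-0.1745 0.1858 0.3135]
‖b‖ = 2.8284, ‖x‖ = 0.4041
δb = ε·‖b‖·d = [0.0023 0.0000 0.0022]; solving A·Δx = δb gives ‖Δx‖ = 0.0378
realised ‖Δx‖/‖x‖ = 0.0935
so the bound overstates the realised error by a factor of ≈ 1.5714 (computed from the unrounded values)

0.0935
0.1469


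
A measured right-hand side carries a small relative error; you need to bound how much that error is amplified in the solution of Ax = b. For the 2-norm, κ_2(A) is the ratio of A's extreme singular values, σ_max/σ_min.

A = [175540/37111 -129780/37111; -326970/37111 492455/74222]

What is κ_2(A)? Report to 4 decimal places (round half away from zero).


272.8750

M = AᵀA = [476552500/4765489 -357406875/4765489; -357406875/4765489 1072260625/19061956]. tr(M)=2978470625/19061956, det(M)=1562500/4765489
eigenvalues of AᵀA: λ = (tr ± √(tr²−4·det))/2 = 625/4, 10000/4765489
κ = σ_max/σ_min = (25/2)/(100/2183) = 272.8750


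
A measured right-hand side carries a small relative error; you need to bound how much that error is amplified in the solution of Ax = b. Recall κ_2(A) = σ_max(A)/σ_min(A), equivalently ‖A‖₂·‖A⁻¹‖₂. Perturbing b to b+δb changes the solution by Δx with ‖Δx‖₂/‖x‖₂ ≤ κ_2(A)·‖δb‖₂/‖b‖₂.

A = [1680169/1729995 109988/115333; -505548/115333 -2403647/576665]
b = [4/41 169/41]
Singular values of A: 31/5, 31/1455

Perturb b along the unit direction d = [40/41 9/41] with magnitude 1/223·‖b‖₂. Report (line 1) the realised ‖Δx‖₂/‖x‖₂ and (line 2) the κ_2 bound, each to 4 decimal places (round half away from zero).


largest singular value 31/5, smallest 31/1455
κ_2(A) = (31/5) / (31/1455) = 291.0000
perturbation bound = 291.0000·1/223 = 1.3049
solve Ax = b  →  x = [-32.8365 33.5428]
2-norm of b is 4.1231; of x, 46.9399
δb = ε·‖b‖·d = [0.0180 0.0041]; solving A·Δx = δb gives ‖Δx‖ = 0.8678
realised ‖Δx‖/‖x‖ = 0.0185
so the bound overstates the realised error by a factor of ≈ 70.5845 (computed from the unrounded values)

0.0185
1.3049


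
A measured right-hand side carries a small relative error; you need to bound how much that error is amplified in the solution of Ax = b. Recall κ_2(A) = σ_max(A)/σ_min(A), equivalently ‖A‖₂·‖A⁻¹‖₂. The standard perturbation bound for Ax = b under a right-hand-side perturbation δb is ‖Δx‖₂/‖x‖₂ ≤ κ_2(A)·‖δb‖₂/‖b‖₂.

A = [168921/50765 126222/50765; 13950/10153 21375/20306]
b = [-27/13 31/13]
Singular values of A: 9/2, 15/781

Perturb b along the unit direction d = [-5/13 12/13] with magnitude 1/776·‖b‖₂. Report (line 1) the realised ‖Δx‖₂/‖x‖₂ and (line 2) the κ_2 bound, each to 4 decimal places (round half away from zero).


from the listed singular values, σ₁ = 9/2, σ_n = 15/781
condition number: (9/2) ÷ (15/781) = 234.3000
κ_2(A)·‖δb‖/‖b‖ = 0.3019
solve Ax = b  →  x = [-93.8978 124.8267]
‖b‖ = 3.1623, ‖x‖ = 156.2002
re-solving with b+δb shifts x by Δx of norm 0.2122
relative error = 0.0014
realised/bound (from unrounded values) ≈ 0.0045

0.0014
0.3019


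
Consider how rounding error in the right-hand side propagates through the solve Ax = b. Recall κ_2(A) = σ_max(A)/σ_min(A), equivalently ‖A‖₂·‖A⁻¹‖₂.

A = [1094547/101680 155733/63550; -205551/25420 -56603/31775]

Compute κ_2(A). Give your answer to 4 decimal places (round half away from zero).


M = AᵀA = [74962102113/413552896 10541420559/258470560; 10541420559/258470560 1482734629/161544100]. tr(M)=1171295401/6150400, det(M)=2518569/6150400
char-poly roots: 4761/25 and 529/246016
κ_2(A) = √(λ_max/λ_min) = √((4761/25) / (529/246016)) = 297.6000

297.6000


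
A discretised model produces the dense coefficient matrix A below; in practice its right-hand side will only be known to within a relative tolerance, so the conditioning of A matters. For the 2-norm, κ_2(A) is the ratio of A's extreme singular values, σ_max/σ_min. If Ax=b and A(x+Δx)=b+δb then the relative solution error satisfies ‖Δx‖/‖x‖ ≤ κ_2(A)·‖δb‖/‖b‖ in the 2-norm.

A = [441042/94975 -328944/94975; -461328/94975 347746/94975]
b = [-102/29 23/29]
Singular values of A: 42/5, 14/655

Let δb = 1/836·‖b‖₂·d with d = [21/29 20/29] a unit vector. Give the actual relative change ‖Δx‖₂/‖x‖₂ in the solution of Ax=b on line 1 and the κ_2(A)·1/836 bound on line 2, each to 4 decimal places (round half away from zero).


0.0022
0.4701

largest singular value 42/5, smallest 14/655
κ = σ_max/σ_min = (42/5)/(14/655) = 393.0000
perturbation bound = 393.0000·1/836 = 0.4701
solve Ax = b  →  x = [-56.4286 -74.6429]
‖b‖ = 3.6056, ‖x‖ = 93.5721
re-solving with b+δb shifts x by Δx of norm 0.2018
dividing the unrounded norms, ‖Δx‖/‖x‖ = 0.0022
realised/bound (from unrounded values) ≈ 0.0046


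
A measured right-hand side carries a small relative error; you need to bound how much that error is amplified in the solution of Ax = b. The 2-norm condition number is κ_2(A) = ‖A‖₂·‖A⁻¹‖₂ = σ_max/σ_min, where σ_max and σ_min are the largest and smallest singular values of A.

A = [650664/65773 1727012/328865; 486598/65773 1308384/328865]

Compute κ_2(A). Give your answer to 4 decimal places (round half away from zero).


386.9000

AᵀA = [38831838500/254475737 20710136160/254475737; 20710136160/254475737 11045739152/254475737]; tr = 2933975156/14969161, det = 3841600/14969161
λ_max, λ_min = (2933975156/14969161 ± √8607980193909633936/224075781043921)/2 = 196, 19600/14969161
κ = σ_max/σ_min = 14/(140/3869) = 386.9000


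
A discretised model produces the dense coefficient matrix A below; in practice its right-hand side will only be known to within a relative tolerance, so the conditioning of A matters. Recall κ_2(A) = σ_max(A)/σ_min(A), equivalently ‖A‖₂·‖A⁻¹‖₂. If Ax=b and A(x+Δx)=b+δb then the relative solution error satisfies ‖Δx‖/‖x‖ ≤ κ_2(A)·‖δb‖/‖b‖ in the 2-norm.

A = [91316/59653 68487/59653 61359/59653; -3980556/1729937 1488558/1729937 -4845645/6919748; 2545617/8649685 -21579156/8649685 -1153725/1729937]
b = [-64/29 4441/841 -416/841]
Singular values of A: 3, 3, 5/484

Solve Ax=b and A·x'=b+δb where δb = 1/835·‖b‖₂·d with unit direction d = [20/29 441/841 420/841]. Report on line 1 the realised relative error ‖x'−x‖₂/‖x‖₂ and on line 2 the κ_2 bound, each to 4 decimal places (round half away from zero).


0.0069
0.3478

σ_max = 3, σ_min = 5/484
condition number: 3 ÷ (5/484) = 290.4000
κ_2(A)·‖δb‖/‖b‖ = 0.3478
solve Ax = b  →  x = [-38.1835 -26.9710 84.7843]
‖b‖ = 5.7446, ‖x‖ = 96.8184
with δb = [0.0047 0.0036 0.0034], A·Δx = δb → ‖Δx‖ = 0.6660
realised ‖Δx‖/‖x‖ = 0.0069
tightness: 0.0069 against a bound of 0.3478 (unrounded ratio ≈ 0.0198)


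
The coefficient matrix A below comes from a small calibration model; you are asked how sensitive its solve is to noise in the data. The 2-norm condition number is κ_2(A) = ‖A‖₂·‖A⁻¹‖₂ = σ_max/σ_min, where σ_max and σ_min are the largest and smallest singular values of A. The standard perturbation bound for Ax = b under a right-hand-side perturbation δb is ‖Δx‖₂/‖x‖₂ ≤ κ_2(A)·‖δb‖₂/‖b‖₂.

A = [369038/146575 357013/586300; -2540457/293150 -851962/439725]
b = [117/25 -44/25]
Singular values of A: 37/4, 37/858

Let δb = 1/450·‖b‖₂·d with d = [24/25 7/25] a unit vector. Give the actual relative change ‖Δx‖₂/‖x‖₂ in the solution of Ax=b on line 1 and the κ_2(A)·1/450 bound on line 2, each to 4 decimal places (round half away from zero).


0.0028
0.4767

largest singular value 37/4, smallest 37/858
condition number: (37/4) ÷ (37/858) = 214.5000
bound on ‖Δx‖/‖x‖: κ·ε = 214.5000·1/450 = 0.4767
solve Ax = b  →  x = [-20.0448 90.5656]
‖b‖₂ = 5.0000 and ‖x‖₂ = 92.7573
with δb = [0.0107 0.0031], A·Δx = δb → ‖Δx‖ = 0.2577
dividing the unrounded norms, ‖Δx‖/‖x‖ = 0.0028
realised/bound (from unrounded values) ≈ 0.0058
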